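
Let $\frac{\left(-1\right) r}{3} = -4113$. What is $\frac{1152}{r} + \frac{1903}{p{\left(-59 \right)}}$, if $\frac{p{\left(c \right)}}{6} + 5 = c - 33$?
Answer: $- \frac{281613}{88658} \approx -3.1764$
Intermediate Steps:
$r = 12339$ ($r = \left(-3\right) \left(-4113\right) = 12339$)
$p{\left(c \right)} = -228 + 6 c$ ($p{\left(c \right)} = -30 + 6 \left(c - 33\right) = -30 + 6 \left(-33 + c\right) = -30 + \left(-198 + 6 c\right) = -228 + 6 c$)
$\frac{1152}{r} + \frac{1903}{p{\left(-59 \right)}} = \frac{1152}{12339} + \frac{1903}{-228 + 6 \left(-59\right)} = 1152 \cdot \frac{1}{12339} + \frac{1903}{-228 - 354} = \frac{128}{1371} + \frac{1903}{-582} = \frac{128}{1371} + 1903 \left(- \frac{1}{582}\right) = \frac{128}{1371} - \frac{1903}{582} = - \frac{281613}{88658}$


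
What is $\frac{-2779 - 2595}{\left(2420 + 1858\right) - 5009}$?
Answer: $\frac{5374}{731} \approx 7.3516$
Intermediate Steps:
$\frac{-2779 - 2595}{\left(2420 + 1858\right) - 5009} = - \frac{5374}{4278 - 5009} = - \frac{5374}{-731} = \left(-5374\right) \left(- \frac{1}{731}\right) = \frac{5374}{731}$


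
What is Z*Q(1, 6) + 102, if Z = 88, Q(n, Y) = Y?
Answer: 630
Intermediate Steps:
Z*Q(1, 6) + 102 = 88*6 + 102 = 528 + 102 = 630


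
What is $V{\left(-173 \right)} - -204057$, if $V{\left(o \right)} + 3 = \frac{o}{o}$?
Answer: $204055$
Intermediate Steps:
$V{\left(o \right)} = -2$ ($V{\left(o \right)} = -3 + \frac{o}{o} = -3 + 1 = -2$)
$V{\left(-173 \right)} - -204057 = -2 - -204057 = -2 + 204057 = 204055$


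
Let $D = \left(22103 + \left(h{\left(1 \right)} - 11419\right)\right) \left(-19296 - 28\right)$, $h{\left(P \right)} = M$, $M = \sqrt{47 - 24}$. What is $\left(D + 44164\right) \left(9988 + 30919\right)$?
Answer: $-8443755080964 - 790486868 \sqrt{23} \approx -8.4475 \cdot 10^{12}$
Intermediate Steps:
$M = \sqrt{23} \approx 4.7958$
$h{\left(P \right)} = \sqrt{23}$
$D = -206457616 - 19324 \sqrt{23}$ ($D = \left(22103 - \left(11419 - \sqrt{23}\right)\right) \left(-19296 - 28\right) = \left(22103 - \left(11419 - \sqrt{23}\right)\right) \left(-19324\right) = \left(10684 + \sqrt{23}\right) \left(-19324\right) = -206457616 - 19324 \sqrt{23} \approx -2.0655 \cdot 10^{8}$)
$\left(D + 44164\right) \left(9988 + 30919\right) = \left(\left(-206457616 - 19324 \sqrt{23}\right) + 44164\right) \left(9988 + 30919\right) = \left(-206413452 - 19324 \sqrt{23}\right) 40907 = -8443755080964 - 790486868 \sqrt{23}$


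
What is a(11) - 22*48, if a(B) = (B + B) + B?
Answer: -1023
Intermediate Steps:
a(B) = 3*B (a(B) = 2*B + B = 3*B)
a(11) - 22*48 = 3*11 - 22*48 = 33 - 1056 = -1023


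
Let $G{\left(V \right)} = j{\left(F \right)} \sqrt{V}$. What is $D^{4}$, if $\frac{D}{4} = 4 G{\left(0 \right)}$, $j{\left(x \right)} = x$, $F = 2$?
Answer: $0$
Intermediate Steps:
$G{\left(V \right)} = 2 \sqrt{V}$
$D = 0$ ($D = 4 \cdot 4 \cdot 2 \sqrt{0} = 4 \cdot 4 \cdot 2 \cdot 0 = 4 \cdot 4 \cdot 0 = 4 \cdot 0 = 0$)
$D^{4} = 0^{4} = 0$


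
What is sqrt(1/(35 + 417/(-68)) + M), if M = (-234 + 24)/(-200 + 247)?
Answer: I*sqrt(37737885874)/92261 ≈ 2.1056*I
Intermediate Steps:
M = -210/47 ≈ -4.4681
sqrt(1/(35 + 417/(-68)) + M) = sqrt(1/(35 + 417/(-68)) - 210/47) = sqrt(1/(35 + 417*(-1/68)) - 210/47) = sqrt(1/(35 - 417/68) - 210/47) = sqrt(1/(1963/68) - 210/47) = sqrt(68/1963 - 210/47) = sqrt(-409034/92261) = I*sqrt(37737885874)/92261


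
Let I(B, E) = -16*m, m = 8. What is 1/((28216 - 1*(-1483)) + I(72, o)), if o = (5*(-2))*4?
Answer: 1/29571 ≈ 3.3817e-5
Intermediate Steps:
o = -40 (o = -10*4 = -40)
I(B, E) = -128 (I(B, E) = -16*8 = -128)
1/((28216 - 1*(-1483)) + I(72, o)) = 1/((28216 - 1*(-1483)) - 128) = 1/((28216 + 1483) - 128) = 1/(29699 - 128) = 1/29571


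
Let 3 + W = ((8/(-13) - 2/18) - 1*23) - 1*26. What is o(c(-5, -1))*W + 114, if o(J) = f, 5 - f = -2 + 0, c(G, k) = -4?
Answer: -29845/117 ≈ -255.09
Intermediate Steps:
W = -6169/117 (W = -3 + (((8/(-13) - 2/18) - 1*23) - 1*26) = -3 + (((8*(-1/13) - 2*1/18) - 23) - 26) = -3 + (((-8/13 - ⅑) - 23) - 26) = -3 + ((-85/117 - 23) - 26) = -3 + (-2776/117 - 26) = -3 - 5818/117 = -6169/117 ≈ -52.727)
f = 7 (f = 5 - (-2 + 0) = 5 - 1*(-2) = 5 + 2 = 7)
o(J) = 7
o(c(-5, -1))*W + 114 = 7*(-6169/117) + 114 = -43183/117 + 114 = -29845/117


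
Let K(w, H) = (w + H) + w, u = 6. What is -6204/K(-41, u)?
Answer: 1551/19 ≈ 81.632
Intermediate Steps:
K(w, H) = H + 2*w (K(w, H) = (H + w) + w = H + 2*w)
-6204/K(-41, u) = -6204/(6 + 2*(-41)) = -6204/(6 - 82) = -6204/(-76) = -6204*(-1/76) = 1551/19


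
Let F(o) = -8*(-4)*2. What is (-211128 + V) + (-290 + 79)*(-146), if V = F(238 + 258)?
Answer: -180258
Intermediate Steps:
F(o) = 64 (F(o) = 32*2 = 64)
V = 64
(-211128 + V) + (-290 + 79)*(-146) = (-211128 + 64) + (-290 + 79)*(-146) = -211064 - 211*(-146) = -211064 + 30806 = -180258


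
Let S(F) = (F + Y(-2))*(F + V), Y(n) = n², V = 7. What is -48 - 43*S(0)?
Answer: -1252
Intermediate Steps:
S(F) = (4 + F)*(7 + F) (S(F) = (F + (-2)²)*(F + 7) = (F + 4)*(7 + F) = (4 + F)*(7 + F))
-48 - 43*S(0) = -48 - 43*(28 + 0² + 11*0) = -48 - 43*(28 + 0 + 0) = -48 - 43*28 = -48 - 1204 = -1252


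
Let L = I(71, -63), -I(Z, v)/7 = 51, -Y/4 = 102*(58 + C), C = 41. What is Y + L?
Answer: -40749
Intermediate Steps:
Y = -40392 (Y = -408*(58 + 41) = -408*99 = -4*10098 = -40392)
I(Z, v) = -357 (I(Z, v) = -7*51 = -357)
L = -357
Y + L = -40392 - 357 = -40749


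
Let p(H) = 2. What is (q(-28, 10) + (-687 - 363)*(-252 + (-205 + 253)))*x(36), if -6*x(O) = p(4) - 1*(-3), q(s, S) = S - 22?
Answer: -178490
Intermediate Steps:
q(s, S) = -22 + S
x(O) = -⅚ (x(O) = -(2 - 1*(-3))/6 = -(2 + 3)/6 = -⅙*5 = -⅚)
(q(-28, 10) + (-687 - 363)*(-252 + (-205 + 253)))*x(36) = ((-22 + 10) + (-687 - 363)*(-252 + (-205 + 253)))*(-⅚) = (-12 - 1050*(-252 + 48))*(-⅚) = (-12 - 1050*(-204))*(-⅚) = (-12 + 214200)*(-⅚) = 214188*(-⅚) = -178490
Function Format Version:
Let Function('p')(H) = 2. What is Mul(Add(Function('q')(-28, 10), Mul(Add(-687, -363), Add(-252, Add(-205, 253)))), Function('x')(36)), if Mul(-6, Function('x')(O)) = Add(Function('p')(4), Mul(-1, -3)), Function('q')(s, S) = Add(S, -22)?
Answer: -178490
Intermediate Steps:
Function('q')(s, S) = Add(-22, S)
Function('x')(O) = Rational(-5, 6) (Function('x')(O) = Mul(Rational(-1, 6), Add(2, Mul(-1, -3))) = Mul(Rational(-1, 6), Add(2, 3)) = Mul(Rational(-1, 6), 5) = Rational(-5, 6))
Mul(Add(Function('q')(-28, 10), Mul(Add(-687, -363), Add(-252, Add(-205, 253)))), Function('x')(36)) = Mul(Add(Add(-22, 10), Mul(Add(-687, -363), Add(-252, Add(-205, 253)))), Rational(-5, 6)) = Mul(Add(-12, Mul(-1050, Add(-252, 48))), Rational(-5, 6)) = Mul(Add(-12, Mul(-1050, -204)), Rational(-5, 6)) = Mul(Add(-12, 214200), Rational(-5, 6)) = Mul(214188, Rational(-5, 6)) = -178490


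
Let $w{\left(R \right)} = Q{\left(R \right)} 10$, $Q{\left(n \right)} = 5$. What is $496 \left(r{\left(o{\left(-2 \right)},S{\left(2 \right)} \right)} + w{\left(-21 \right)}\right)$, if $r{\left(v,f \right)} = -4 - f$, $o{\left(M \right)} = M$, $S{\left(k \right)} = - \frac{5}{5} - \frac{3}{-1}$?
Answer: $21824$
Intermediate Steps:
$S{\left(k \right)} = 2$ ($S{\left(k \right)} = \left(-5\right) \frac{1}{5} - -3 = -1 + 3 = 2$)
$w{\left(R \right)} = 50$ ($w{\left(R \right)} = 5 \cdot 10 = 50$)
$496 \left(r{\left(o{\left(-2 \right)},S{\left(2 \right)} \right)} + w{\left(-21 \right)}\right) = 496 \left(\left(-4 - 2\right) + 50\right) = 496 \left(-6 + 50\right) = 496 \cdot 44 = 21824$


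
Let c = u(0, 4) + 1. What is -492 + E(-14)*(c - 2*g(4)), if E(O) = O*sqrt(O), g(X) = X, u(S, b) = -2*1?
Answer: -492 + 126*I*sqrt(14) ≈ -492.0 + 471.45*I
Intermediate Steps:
u(S, b) = -2
c = -1 (c = -2 + 1 = -1)
E(O) = O**(3/2)
-492 + E(-14)*(c - 2*g(4)) = -492 + (-14)**(3/2)*(-1 - 2*4) = -492 + (-14*I*sqrt(14))*(-1 - 8) = -492 - 14*I*sqrt(14)*(-9) = -492 + 126*I*sqrt(14)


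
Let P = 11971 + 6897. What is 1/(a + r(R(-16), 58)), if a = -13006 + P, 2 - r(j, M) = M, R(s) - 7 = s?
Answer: 1/5806 ≈ 0.00017224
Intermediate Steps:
P = 18868
R(s) = 7 + s
r(j, M) = 2 - M
a = 5862 (a = -13006 + 18868 = 5862)
1/(a + r(R(-16), 58)) = 1/(5862 + (2 - 1*58)) = 1/(5862 + (2 - 58)) = 1/(5862 - 56) = 1/5806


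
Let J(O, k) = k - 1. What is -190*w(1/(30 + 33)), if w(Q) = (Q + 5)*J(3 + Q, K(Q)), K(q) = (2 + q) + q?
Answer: -3902600/3969 ≈ -983.27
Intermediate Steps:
K(q) = 2 + 2*q
J(O, k) = -1 + k
w(Q) = (1 + 2*Q)*(5 + Q) (w(Q) = (Q + 5)*(-1 + (2 + 2*Q)) = (5 + Q)*(1 + 2*Q) = (1 + 2*Q)*(5 + Q))
-190*w(1/(30 + 33)) = -190*(1 + 2/(30 + 33))*(5 + 1/(30 + 33)) = -190*(1 + 2/63)*(5 + 1/63) = -190*(1 + 2*(1/63))*(5 + 1/63) = -190*(1 + 2/63)*316/63 = -12350*316/(63*63) = -190*20540/3969 = -3902600/3969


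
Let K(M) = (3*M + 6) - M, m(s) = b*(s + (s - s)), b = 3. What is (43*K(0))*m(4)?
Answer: 3096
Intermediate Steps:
m(s) = 3*s (m(s) = 3*(s + (s - s)) = 3*(s + 0) = 3*s)
K(M) = 6 + 2*M (K(M) = (6 + 3*M) - M = 6 + 2*M)
(43*K(0))*m(4) = (43*(6 + 2*0))*(3*4) = (43*(6 + 0))*12 = (43*6)*12 = 258*12 = 3096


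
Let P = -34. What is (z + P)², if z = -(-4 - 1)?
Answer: 841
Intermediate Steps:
z = 5 (z = -1*(-5) = 5)
(z + P)² = (5 - 34)² = (-29)² = 841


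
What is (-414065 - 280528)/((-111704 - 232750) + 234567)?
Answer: 231531/36629 ≈ 6.3210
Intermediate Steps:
(-414065 - 280528)/((-111704 - 232750) + 234567) = -694593/(-344454 + 234567) = -694593/(-109887) = -694593*(-1/109887) = 231531/36629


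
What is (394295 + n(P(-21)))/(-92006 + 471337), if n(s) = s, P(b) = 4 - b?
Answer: 394320/379331 ≈ 1.0395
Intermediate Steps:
(394295 + n(P(-21)))/(-92006 + 471337) = (394295 + (4 - 1*(-21)))/(-92006 + 471337) = (394295 + (4 + 21))/379331 = (394295 + 25)*(1/379331) = 394320*(1/379331) = 394320/379331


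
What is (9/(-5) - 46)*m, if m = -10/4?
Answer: 239/2 ≈ 119.50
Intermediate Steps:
m = -5/2 (m = -10*1/4 = -5/2 ≈ -2.5000)
(9/(-5) - 46)*m = (9/(-5) - 46)*(-5/2) = (9*(-1/5) - 46)*(-5/2) = (-9/5 - 46)*(-5/2) = -239/5*(-5/2) = 239/2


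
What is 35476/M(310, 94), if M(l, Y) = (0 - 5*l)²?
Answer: 8869/600625 ≈ 0.014766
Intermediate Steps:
M(l, Y) = 25*l² (M(l, Y) = (-5*l)² = 25*l²)
35476/M(310, 94) = 35476/((25*310²)) = 35476/((25*96100)) = 35476/2402500 = 35476*(1/2402500) = 8869/600625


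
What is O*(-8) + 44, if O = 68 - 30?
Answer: -260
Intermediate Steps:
O = 38
O*(-8) + 44 = 38*(-8) + 44 = -304 + 44 = -260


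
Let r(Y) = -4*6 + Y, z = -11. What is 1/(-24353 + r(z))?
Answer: -1/24388 ≈ -4.1004e-5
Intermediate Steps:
r(Y) = -24 + Y
1/(-24353 + r(z)) = 1/(-24353 + (-24 - 11)) = 1/(-24353 - 35) = 1/(-24388) = -1/24388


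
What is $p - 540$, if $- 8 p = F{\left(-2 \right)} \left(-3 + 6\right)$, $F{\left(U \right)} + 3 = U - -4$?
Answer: $- \frac{4317}{8} \approx -539.63$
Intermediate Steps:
$F{\left(U \right)} = 1 + U$ ($F{\left(U \right)} = -3 + \left(U - -4\right) = -3 + \left(U + 4\right) = -3 + \left(4 + U\right) = 1 + U$)
$p = \frac{3}{8}$ ($p = - \frac{\left(1 - 2\right) \left(-3 + 6\right)}{8} = - \frac{\left(-1\right) 3}{8} = \left(- \frac{1}{8}\right) \left(-3\right) = \frac{3}{8} \approx 0.375$)
$p - 540 = \frac{3}{8} - 540 = - \frac{4317}{8}$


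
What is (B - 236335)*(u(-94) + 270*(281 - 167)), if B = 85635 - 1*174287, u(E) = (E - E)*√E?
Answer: -10003099860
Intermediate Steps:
u(E) = 0 (u(E) = 0*√E = 0)
B = -88652 (B = 85635 - 174287 = -88652)
(B - 236335)*(u(-94) + 270*(281 - 167)) = (-88652 - 236335)*(0 + 270*(281 - 167)) = -324987*(0 + 270*114) = -324987*(0 + 30780) = -324987*30780 = -10003099860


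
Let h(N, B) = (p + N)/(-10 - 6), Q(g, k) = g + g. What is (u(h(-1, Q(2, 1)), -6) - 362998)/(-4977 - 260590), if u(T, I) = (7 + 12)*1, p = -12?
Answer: 362979/265567 ≈ 1.3668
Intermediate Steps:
Q(g, k) = 2*g
h(N, B) = ¾ - N/16 (h(N, B) = (-12 + N)/(-10 - 6) = (-12 + N)/(-16) = (-12 + N)*(-1/16) = ¾ - N/16)
u(T, I) = 19 (u(T, I) = 19*1 = 19)
(u(h(-1, Q(2, 1)), -6) - 362998)/(-4977 - 260590) = (19 - 362998)/(-4977 - 260590) = -362979/(-265567) = -362979*(-1/265567) = 362979/265567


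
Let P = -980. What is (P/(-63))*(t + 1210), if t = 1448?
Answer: 124040/3 ≈ 41347.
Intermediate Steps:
(P/(-63))*(t + 1210) = (-980/(-63))*(1448 + 1210) = -980*(-1/63)*2658 = (140/9)*2658 = 124040/3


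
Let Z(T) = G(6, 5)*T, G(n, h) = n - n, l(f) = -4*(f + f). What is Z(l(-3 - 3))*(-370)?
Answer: 0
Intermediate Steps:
l(f) = -8*f
G(n, h) = 0
Z(T) = 0 (Z(T) = 0*T = 0)
Z(l(-3 - 3))*(-370) = 0*(-370) = 0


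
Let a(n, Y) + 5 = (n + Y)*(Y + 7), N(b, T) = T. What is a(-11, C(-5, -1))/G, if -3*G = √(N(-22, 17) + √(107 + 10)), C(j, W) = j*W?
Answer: 231/√(17 + 3*√13) ≈ 43.799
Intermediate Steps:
C(j, W) = W*j
a(n, Y) = -5 + (7 + Y)*(Y + n) (a(n, Y) = -5 + (n + Y)*(Y + 7) = -5 + (Y + n)*(7 + Y) = -5 + (7 + Y)*(Y + n))
G = -√(17 + 3*√13)/3 (G = -√(17 + √(107 + 10))/3 = -√(17 + √117)/3 = -√(17 + 3*√13)/3 ≈ -1.7580)
a(-11, C(-5, -1))/G = (-5 + (-1*(-5))² + 7*(-1*(-5)) + 7*(-11) - 1*(-5)*(-11))/((-√(17 + 3*√13)/3)) = (-5 + 5² + 7*5 - 77 + 5*(-11))*(-3/√(17 + 3*√13)) = (-5 + 25 + 35 - 77 - 55)*(-3/√(17 + 3*√13)) = -(-231)/√(17 + 3*√13) = 231/√(17 + 3*√13)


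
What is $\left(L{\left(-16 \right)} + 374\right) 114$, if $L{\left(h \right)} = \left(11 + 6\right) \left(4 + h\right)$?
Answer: $19380$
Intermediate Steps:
$L{\left(h \right)} = 68 + 17 h$ ($L{\left(h \right)} = 17 \left(4 + h\right) = 68 + 17 h$)
$\left(L{\left(-16 \right)} + 374\right) 114 = \left(\left(68 + 17 \left(-16\right)\right) + 374\right) 114 = \left(\left(68 - 272\right) + 374\right) 114 = \left(-204 + 374\right) 114 = 170 \cdot 114 = 19380$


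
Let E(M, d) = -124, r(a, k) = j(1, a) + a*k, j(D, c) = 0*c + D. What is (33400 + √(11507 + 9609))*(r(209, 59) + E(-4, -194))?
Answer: 407747200 + 24416*√5279 ≈ 4.0952e+8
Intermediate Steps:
j(D, c) = D (j(D, c) = 0 + D = D)
r(a, k) = 1 + a*k
(33400 + √(11507 + 9609))*(r(209, 59) + E(-4, -194)) = (33400 + √(11507 + 9609))*((1 + 209*59) - 124) = (33400 + √21116)*((1 + 12331) - 124) = (33400 + 2*√5279)*(12332 - 124) = (33400 + 2*√5279)*12208 = 407747200 + 24416*√5279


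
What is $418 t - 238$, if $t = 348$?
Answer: $145226$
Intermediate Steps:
$418 t - 238 = 418 \cdot 348 - 238 = 145464 - 238 = 145226$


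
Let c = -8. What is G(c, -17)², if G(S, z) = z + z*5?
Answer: 10404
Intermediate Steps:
G(S, z) = 6*z (G(S, z) = z + 5*z = 6*z)
G(c, -17)² = (6*(-17))² = (-102)² = 10404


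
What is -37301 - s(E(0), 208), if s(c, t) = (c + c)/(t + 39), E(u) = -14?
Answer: -9213319/247 ≈ -37301.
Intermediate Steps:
s(c, t) = 2*c/(39 + t) (s(c, t) = (2*c)/(39 + t) = 2*c/(39 + t))
-37301 - s(E(0), 208) = -37301 - 2*(-14)/(39 + 208) = -37301 - 2*(-14)/247 = -37301 - 1*(-28/247) = -37301 + 28/247 = -9213319/247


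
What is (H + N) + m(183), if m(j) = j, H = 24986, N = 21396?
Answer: 46565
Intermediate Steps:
(H + N) + m(183) = (24986 + 21396) + 183 = 46382 + 183 = 46565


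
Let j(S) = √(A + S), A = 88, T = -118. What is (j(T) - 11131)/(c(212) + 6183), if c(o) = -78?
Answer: -11131/6105 + I*√30/6105 ≈ -1.8233 + 0.00089717*I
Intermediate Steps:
j(S) = √(88 + S)
(j(T) - 11131)/(c(212) + 6183) = (√(88 - 118) - 11131)/(-78 + 6183) = (√(-30) - 11131)/6105 = (I*√30 - 11131)*(1/6105) = (-11131 + I*√30)*(1/6105) = -11131/6105 + I*√30/6105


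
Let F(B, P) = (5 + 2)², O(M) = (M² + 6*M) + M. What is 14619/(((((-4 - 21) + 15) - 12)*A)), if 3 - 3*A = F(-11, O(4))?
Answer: 3987/92 ≈ 43.337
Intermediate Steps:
O(M) = M² + 7*M
F(B, P) = 49 (F(B, P) = 7² = 49)
A = -46/3 (A = 1 - ⅓*49 = 1 - 49/3 = -46/3 ≈ -15.333)
14619/(((((-4 - 21) + 15) - 12)*A)) = 14619/(((((-4 - 21) + 15) - 12)*(-46/3))) = 14619/((((-25 + 15) - 12)*(-46/3))) = 14619/(((-10 - 12)*(-46/3))) = 14619/((-22*(-46/3))) = 14619/(1012/3) = 14619*(3/1012) = 3987/92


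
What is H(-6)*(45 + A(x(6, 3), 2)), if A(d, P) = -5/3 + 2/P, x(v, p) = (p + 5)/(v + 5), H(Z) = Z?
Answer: -266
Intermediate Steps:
x(v, p) = (5 + p)/(5 + v)
A(d, P) = -5/3 + 2/P (A(d, P) = -5*1/3 + 2/P = -5/3 + 2/P)
H(-6)*(45 + A(x(6, 3), 2)) = -6*(45 + (-5/3 + 2/2)) = -6*(45 + (-5/3 + 2*(1/2))) = -6*(45 + (-5/3 + 1)) = -6*(45 - 2/3) = -6*133/3 = -266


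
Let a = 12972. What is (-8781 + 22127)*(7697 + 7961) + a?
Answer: 208984640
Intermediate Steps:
(-8781 + 22127)*(7697 + 7961) + a = (-8781 + 22127)*(7697 + 7961) + 12972 = 13346*15658 + 12972 = 208971668 + 12972 = 208984640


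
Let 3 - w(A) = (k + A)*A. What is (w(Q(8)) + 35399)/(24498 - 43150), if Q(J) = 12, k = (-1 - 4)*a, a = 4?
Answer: -17749/9326 ≈ -1.9032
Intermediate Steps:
k = -20 (k = (-1 - 4)*4 = -5*4 = -20)
w(A) = 3 - A*(-20 + A) (w(A) = 3 - (-20 + A)*A = 3 - A*(-20 + A))
(w(Q(8)) + 35399)/(24498 - 43150) = ((3 - 1*12² + 20*12) + 35399)/(24498 - 43150) = ((3 - 1*144 + 240) + 35399)/(-18652) = ((3 - 144 + 240) + 35399)*(-1/18652) = (99 + 35399)*(-1/18652) = 35498*(-1/18652) = -17749/9326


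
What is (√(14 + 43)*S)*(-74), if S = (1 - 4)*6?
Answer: 1332*√57 ≈ 10056.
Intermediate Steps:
S = -18 (S = -3*6 = -18)
(√(14 + 43)*S)*(-74) = (√(14 + 43)*(-18))*(-74) = (√57*(-18))*(-74) = -18*√57*(-74) = 1332*√57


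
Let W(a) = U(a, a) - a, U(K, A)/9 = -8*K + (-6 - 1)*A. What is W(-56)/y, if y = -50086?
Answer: -3808/25043 ≈ -0.15206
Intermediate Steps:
U(K, A) = -72*K - 63*A (U(K, A) = 9*(-8*K + (-6 - 1)*A) = 9*(-8*K - 7*A) = -72*K - 63*A)
W(a) = -136*a (W(a) = (-72*a - 63*a) - a = -135*a - a = -136*a)
W(-56)/y = -136*(-56)/(-50086) = 7616*(-1/50086) = -3808/25043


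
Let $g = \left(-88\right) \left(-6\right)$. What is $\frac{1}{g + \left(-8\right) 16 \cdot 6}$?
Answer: $- \frac{1}{240} \approx -0.0041667$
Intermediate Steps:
$g = 528$
$\frac{1}{g + \left(-8\right) 16 \cdot 6} = \frac{1}{528 + \left(-8\right) 16 \cdot 6} = \frac{1}{528 - 768} = \frac{1}{-240} = - \frac{1}{240}$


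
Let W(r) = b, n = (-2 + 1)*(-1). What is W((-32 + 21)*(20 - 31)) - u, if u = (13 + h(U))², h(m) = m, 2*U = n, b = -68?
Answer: -1001/4 ≈ -250.25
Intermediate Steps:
n = 1 (n = -1*(-1) = 1)
U = ½ (U = (½)*1 = ½ ≈ 0.50000)
W(r) = -68
u = 729/4 (u = (13 + ½)² = (27/2)² = 729/4 ≈ 182.25)
W((-32 + 21)*(20 - 31)) - u = -68 - 1*729/4 = -68 - 729/4 = -1001/4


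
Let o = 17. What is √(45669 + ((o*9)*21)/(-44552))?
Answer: 5*√906473737254/22276 ≈ 213.70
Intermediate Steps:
√(45669 + ((o*9)*21)/(-44552)) = √(45669 + ((17*9)*21)/(-44552)) = √(45669 + (153*21)*(-1/44552)) = √(45669 + 3213*(-1/44552)) = √(45669 - 3213/44552) = √(2034642075/44552) = 5*√906473737254/22276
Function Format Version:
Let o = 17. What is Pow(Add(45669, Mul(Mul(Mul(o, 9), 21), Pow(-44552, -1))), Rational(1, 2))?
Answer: Mul(Rational(5, 22276), Pow(906473737254, Rational(1, 2))) ≈ 213.70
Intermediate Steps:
Pow(Add(45669, Mul(Mul(Mul(o, 9), 21), Pow(-44552, -1))), Rational(1, 2)) = Pow(Add(45669, Mul(Mul(Mul(17, 9), 21), Pow(-44552, -1))), Rational(1, 2)) = Pow(Add(45669, Mul(Mul(153, 21), Rational(-1, 44552))), Rational(1, 2)) = Pow(Add(45669, Mul(3213, Rational(-1, 44552))), Rational(1, 2)) = Pow(Add(45669, Rational(-3213, 44552)), Rational(1, 2)) = Pow(Rational(2034642075, 44552), Rational(1, 2)) = Mul(Rational(5, 22276), Pow(906473737254, Rational(1, 2)))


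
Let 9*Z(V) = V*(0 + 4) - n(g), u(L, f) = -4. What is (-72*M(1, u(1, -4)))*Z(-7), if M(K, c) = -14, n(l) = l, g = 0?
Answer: -3136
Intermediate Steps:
Z(V) = 4*V/9 (Z(V) = (V*(0 + 4) - 1*0)/9 = (V*4 + 0)/9 = (4*V + 0)/9 = (4*V)/9 = 4*V/9)
(-72*M(1, u(1, -4)))*Z(-7) = (-72*(-14))*((4/9)*(-7)) = 1008*(-28/9) = -3136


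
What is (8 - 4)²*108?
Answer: 1728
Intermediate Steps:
(8 - 4)²*108 = 4²*108 = 16*108 = 1728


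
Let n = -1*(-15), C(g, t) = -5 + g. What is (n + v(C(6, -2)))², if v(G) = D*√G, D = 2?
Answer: 289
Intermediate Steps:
v(G) = 2*√G
n = 15
(n + v(C(6, -2)))² = (15 + 2*√(-5 + 6))² = (15 + 2*√1)² = (15 + 2*1)² = (15 + 2)² = 17² = 289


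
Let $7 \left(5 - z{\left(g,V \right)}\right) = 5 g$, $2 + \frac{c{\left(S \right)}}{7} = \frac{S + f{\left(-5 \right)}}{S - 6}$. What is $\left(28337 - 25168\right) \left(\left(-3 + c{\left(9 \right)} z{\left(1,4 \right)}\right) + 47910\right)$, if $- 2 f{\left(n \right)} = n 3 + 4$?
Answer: $152086648$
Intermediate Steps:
$f{\left(n \right)} = -2 - \frac{3 n}{2}$ ($f{\left(n \right)} = - \frac{n 3 + 4}{2} = - \frac{3 n + 4}{2} = - \frac{4 + 3 n}{2} = -2 - \frac{3 n}{2}$)
$c{\left(S \right)} = -14 + \frac{7 \left(\frac{11}{2} + S\right)}{-6 + S}$ ($c{\left(S \right)} = -14 + 7 \frac{S - - \frac{11}{2}}{S - 6} = -14 + 7 \frac{S + \left(-2 + \frac{15}{2}\right)}{-6 + S} = -14 + 7 \frac{S + \frac{11}{2}}{-6 + S} = -14 + 7 \frac{\frac{11}{2} + S}{-6 + S} = -14 + \frac{7 \left(\frac{11}{2} + S\right)}{-6 + S}$)
$z{\left(g,V \right)} = 5 - \frac{5 g}{7}$
$\left(28337 - 25168\right) \left(\left(-3 + c{\left(9 \right)} z{\left(1,4 \right)}\right) + 47910\right) = \left(28337 - 25168\right) \left(\left(-3 + \frac{7 \left(35 - 18\right)}{2 \left(-6 + 9\right)} \left(5 - \frac{5}{7}\right)\right) + 47910\right) = 3169 \left(\left(-3 + \frac{7 \left(35 - 18\right)}{2 \cdot 3} \left(5 - \frac{5}{7}\right)\right) + 47910\right) = 3169 \left(\left(-3 + \frac{7}{2} \cdot \frac{1}{3} \cdot 17 \cdot \frac{30}{7}\right) + 47910\right) = 3169 \left(\left(-3 + \frac{119}{6} \cdot \frac{30}{7}\right) + 47910\right) = 3169 \left(\left(-3 + 85\right) + 47910\right) = 3169 \left(82 + 47910\right) = 3169 \cdot 47992 = 152086648$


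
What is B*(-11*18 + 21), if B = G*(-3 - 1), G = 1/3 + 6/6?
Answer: 944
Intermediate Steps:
G = 4/3 (G = 1*(⅓) + 6*(⅙) = ⅓ + 1 = 4/3 ≈ 1.3333)
B = -16/3 (B = 4*(-3 - 1)/3 = (4/3)*(-4) = -16/3 ≈ -5.3333)
B*(-11*18 + 21) = -16*(-11*18 + 21)/3 = -16*(-198 + 21)/3 = -16/3*(-177) = 944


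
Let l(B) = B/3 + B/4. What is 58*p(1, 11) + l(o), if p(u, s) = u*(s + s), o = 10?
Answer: 7691/6 ≈ 1281.8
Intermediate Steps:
p(u, s) = 2*s*u (p(u, s) = u*(2*s) = 2*s*u)
l(B) = 7*B/12 (l(B) = B*(⅓) + B*(¼) = B/3 + B/4 = 7*B/12)
58*p(1, 11) + l(o) = 58*(2*11*1) + (7/12)*10 = 58*22 + 35/6 = 1276 + 35/6 = 7691/6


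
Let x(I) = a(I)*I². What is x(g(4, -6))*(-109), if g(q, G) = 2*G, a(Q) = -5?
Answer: 78480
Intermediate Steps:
x(I) = -5*I²
x(g(4, -6))*(-109) = -5*(2*(-6))²*(-109) = -5*(-12)²*(-109) = -5*144*(-109) = -720*(-109) = 78480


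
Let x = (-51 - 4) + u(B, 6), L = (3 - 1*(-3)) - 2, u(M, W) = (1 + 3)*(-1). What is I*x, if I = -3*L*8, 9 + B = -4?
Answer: 5664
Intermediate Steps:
B = -13 (B = -9 - 4 = -13)
u(M, W) = -4 (u(M, W) = 4*(-1) = -4)
L = 4 (L = (3 + 3) - 2 = 6 - 2 = 4)
I = -96 (I = -3*4*8 = -12*8 = -96)
x = -59 (x = (-51 - 4) - 4 = -55 - 4 = -59)
I*x = -96*(-59) = 5664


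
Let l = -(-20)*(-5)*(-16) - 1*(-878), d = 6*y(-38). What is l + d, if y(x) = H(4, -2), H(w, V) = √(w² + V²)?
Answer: 2478 + 12*√5 ≈ 2504.8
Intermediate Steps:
H(w, V) = √(V² + w²)
y(x) = 2*√5 (y(x) = √((-2)² + 4²) = √(4 + 16) = √20 = 2*√5)
d = 12*√5 (d = 6*(2*√5) = 12*√5 ≈ 26.833)
l = 2478 (l = -5*20*(-16) + 878 = -100*(-16) + 878 = 1600 + 878 = 2478)
l + d = 2478 + 12*√5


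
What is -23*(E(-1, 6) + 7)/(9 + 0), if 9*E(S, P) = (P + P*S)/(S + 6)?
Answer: -161/9 ≈ -17.889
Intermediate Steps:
E(S, P) = (P + P*S)/(9*(6 + S)) (E(S, P) = ((P + P*S)/(S + 6))/9 = ((P + P*S)/(6 + S))/9 = (P + P*S)/(9*(6 + S)))
-23*(E(-1, 6) + 7)/(9 + 0) = -23*((⅑)*6*(1 - 1)/(6 - 1) + 7)/(9 + 0) = -23*((⅑)*6*0/5 + 7)/9 = -23*((⅑)*6*(⅕)*0 + 7)/9 = -23*(0 + 7)/9 = -161/9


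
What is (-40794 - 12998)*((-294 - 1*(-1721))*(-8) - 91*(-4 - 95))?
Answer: 129477344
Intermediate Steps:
(-40794 - 12998)*((-294 - 1*(-1721))*(-8) - 91*(-4 - 95)) = -53792*((-294 + 1721)*(-8) - 91*(-99)) = -53792*(1427*(-8) + 9009) = -53792*(-11416 + 9009) = -53792*(-2407) = 129477344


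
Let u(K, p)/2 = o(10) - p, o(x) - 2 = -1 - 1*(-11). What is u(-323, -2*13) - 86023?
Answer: -85947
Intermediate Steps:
o(x) = 12 (o(x) = 2 + (-1 - 1*(-11)) = 2 + (-1 + 11) = 2 + 10 = 12)
u(K, p) = 24 - 2*p (u(K, p) = 2*(12 - p) = 24 - 2*p)
u(-323, -2*13) - 86023 = (24 - (-4)*13) - 86023 = (24 - 2*(-26)) - 86023 = (24 + 52) - 86023 = 76 - 86023 = -85947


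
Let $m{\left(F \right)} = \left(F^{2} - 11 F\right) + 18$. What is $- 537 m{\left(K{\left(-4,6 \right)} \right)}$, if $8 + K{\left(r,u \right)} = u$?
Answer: $-23628$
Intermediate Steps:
$K{\left(r,u \right)} = -8 + u$
$m{\left(F \right)} = 18 + F^{2} - 11 F$
$- 537 m{\left(K{\left(-4,6 \right)} \right)} = - 537 \left(18 + \left(-8 + 6\right)^{2} - 11 \left(-8 + 6\right)\right) = - 537 \left(18 + \left(-2\right)^{2} - -22\right) = - 537 \left(18 + 4 + 22\right) = \left(-537\right) 44 = -23628$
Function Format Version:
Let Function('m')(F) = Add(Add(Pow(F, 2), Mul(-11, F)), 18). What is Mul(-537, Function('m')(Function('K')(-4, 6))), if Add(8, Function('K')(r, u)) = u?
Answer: -23628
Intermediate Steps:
Function('K')(r, u) = Add(-8, u)
Function('m')(F) = Add(18, Pow(F, 2), Mul(-11, F))
Mul(-537, Function('m')(Function('K')(-4, 6))) = Mul(-537, Add(18, Pow(Add(-8, 6), 2), Mul(-11, Add(-8, 6)))) = Mul(-537, Add(18, Pow(-2, 2), Mul(-11, -2))) = Mul(-537, Add(18, 4, 22)) = Mul(-537, 44) = -23628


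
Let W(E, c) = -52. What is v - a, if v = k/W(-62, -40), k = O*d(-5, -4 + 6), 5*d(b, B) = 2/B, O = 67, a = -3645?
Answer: 947633/260 ≈ 3644.7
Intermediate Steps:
d(b, B) = 2/(5*B) (d(b, B) = (2/B)/5 = 2/(5*B))
k = 67/5 (k = 67*(2/(5*(-4 + 6))) = 67*((2/5)/2) = 67*((2/5)*(1/2)) = 67*(1/5) = 67/5 ≈ 13.400)
v = -67/260 (v = (67/5)/(-52) = (67/5)*(-1/52) = -67/260 ≈ -0.25769)
v - a = -67/260 - 1*(-3645) = -67/260 + 3645 = 947633/260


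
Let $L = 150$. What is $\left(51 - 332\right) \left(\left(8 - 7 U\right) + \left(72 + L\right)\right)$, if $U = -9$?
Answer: $-82333$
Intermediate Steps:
$\left(51 - 332\right) \left(\left(8 - 7 U\right) + \left(72 + L\right)\right) = \left(51 - 332\right) \left(\left(8 - -63\right) + \left(72 + 150\right)\right) = - 281 \left(\left(8 + 63\right) + 222\right) = - 281 \left(71 + 222\right) = \left(-281\right) 293 = -82333$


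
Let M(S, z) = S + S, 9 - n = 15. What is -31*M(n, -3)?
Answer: 372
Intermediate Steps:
n = -6 (n = 9 - 1*15 = 9 - 15 = -6)
M(S, z) = 2*S
-31*M(n, -3) = -62*(-6) = -31*(-12) = 372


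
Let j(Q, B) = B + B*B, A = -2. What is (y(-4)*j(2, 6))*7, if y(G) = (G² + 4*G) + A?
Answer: -588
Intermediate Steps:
j(Q, B) = B + B²
y(G) = -2 + G² + 4*G (y(G) = (G² + 4*G) - 2 = -2 + G² + 4*G)
(y(-4)*j(2, 6))*7 = ((-2 + (-4)² + 4*(-4))*(6*(1 + 6)))*7 = ((-2 + 16 - 16)*(6*7))*7 = -2*42*7 = -84*7 = -588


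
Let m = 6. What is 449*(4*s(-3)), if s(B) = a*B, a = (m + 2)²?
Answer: -344832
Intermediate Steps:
a = 64 (a = (6 + 2)² = 8² = 64)
s(B) = 64*B
449*(4*s(-3)) = 449*(4*(64*(-3))) = 449*(4*(-192)) = 449*(-768) = -344832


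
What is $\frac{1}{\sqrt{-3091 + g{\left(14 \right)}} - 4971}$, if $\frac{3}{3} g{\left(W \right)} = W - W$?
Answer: $- \frac{4971}{24713932} - \frac{i \sqrt{3091}}{24713932} \approx -0.00020114 - 2.2496 \cdot 10^{-6} i$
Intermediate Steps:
$g{\left(W \right)} = 0$ ($g{\left(W \right)} = W - W = 0$)
$\frac{1}{\sqrt{-3091 + g{\left(14 \right)}} - 4971} = \frac{1}{\sqrt{-3091 + 0} - 4971} = \frac{1}{\sqrt{-3091} - 4971} = \frac{1}{i \sqrt{3091} - 4971} = \frac{1}{-4971 + i \sqrt{3091}}$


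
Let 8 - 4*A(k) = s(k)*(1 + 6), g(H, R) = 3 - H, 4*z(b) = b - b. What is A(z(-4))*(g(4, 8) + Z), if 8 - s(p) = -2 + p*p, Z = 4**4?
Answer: -7905/2 ≈ -3952.5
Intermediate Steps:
Z = 256
z(b) = 0 (z(b) = (b - b)/4 = (1/4)*0 = 0)
s(p) = 10 - p**2 (s(p) = 8 - (-2 + p*p) = 8 - (-2 + p**2) = 8 + (2 - p**2) = 10 - p**2)
A(k) = -31/2 + 7*k**2/4 (A(k) = 2 - (10 - k**2)*(1 + 6)/4 = 2 - (10 - k**2)*7/4 = 2 - (70 - 7*k**2)/4 = 2 + (-35/2 + 7*k**2/4) = -31/2 + 7*k**2/4)
A(z(-4))*(g(4, 8) + Z) = (-31/2 + (7/4)*0**2)*((3 - 1*4) + 256) = (-31/2 + (7/4)*0)*((3 - 4) + 256) = (-31/2 + 0)*(-1 + 256) = -31/2*255 = -7905/2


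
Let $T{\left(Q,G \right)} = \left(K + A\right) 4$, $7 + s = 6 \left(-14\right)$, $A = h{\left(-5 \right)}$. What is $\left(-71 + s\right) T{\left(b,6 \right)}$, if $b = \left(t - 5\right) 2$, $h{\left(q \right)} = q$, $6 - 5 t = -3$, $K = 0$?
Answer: $3240$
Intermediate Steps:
$t = \frac{9}{5}$ ($t = \frac{6}{5} - - \frac{3}{5} = \frac{6}{5} + \frac{3}{5} = \frac{9}{5} \approx 1.8$)
$A = -5$
$b = - \frac{32}{5}$ ($b = \left(\frac{9}{5} - 5\right) 2 = \left(- \frac{16}{5}\right) 2 = - \frac{32}{5} \approx -6.4$)
$s = -91$ ($s = -7 + 6 \left(-14\right) = -7 - 84 = -91$)
$T{\left(Q,G \right)} = -20$ ($T{\left(Q,G \right)} = \left(0 - 5\right) 4 = \left(-5\right) 4 = -20$)
$\left(-71 + s\right) T{\left(b,6 \right)} = \left(-71 - 91\right) \left(-20\right) = \left(-162\right) \left(-20\right) = 3240$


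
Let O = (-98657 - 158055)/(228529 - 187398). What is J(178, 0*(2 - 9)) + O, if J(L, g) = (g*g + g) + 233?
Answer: 9326811/41131 ≈ 226.76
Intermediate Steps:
O = -256712/41131 ≈ -6.2413
J(L, g) = 233 + g + g² (J(L, g) = (g² + g) + 233 = (g + g²) + 233 = 233 + g + g²)
J(178, 0*(2 - 9)) + O = (233 + 0*(2 - 9) + (0*(2 - 9))²) - 256712/41131 = (233 + 0*(-7) + (0*(-7))²) - 256712/41131 = (233 + 0 + 0²) - 256712/41131 = (233 + 0 + 0) - 256712/41131 = 233 - 256712/41131 = 9326811/41131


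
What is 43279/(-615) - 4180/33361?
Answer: -1446401419/20517015 ≈ -70.498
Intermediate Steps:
43279/(-615) - 4180/33361 = 43279*(-1/615) - 4180*1/33361 = -43279/615 - 4180/33361 = -1446401419/20517015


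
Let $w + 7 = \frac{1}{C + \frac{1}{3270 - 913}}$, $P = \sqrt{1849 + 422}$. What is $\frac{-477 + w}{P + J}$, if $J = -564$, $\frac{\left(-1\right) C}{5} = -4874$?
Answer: $\frac{5226588317156}{6047005580025} + \frac{27801001687 \sqrt{2271}}{18141016740075} \approx 0.93736$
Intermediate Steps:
$C = 24370$ ($C = \left(-5\right) \left(-4874\right) = 24370$)
$P = \sqrt{2271} \approx 47.655$
$w = - \frac{402078280}{57440091}$ ($w = -7 + \frac{1}{24370 + \frac{1}{3270 - 913}} = -7 + \frac{1}{24370 + \frac{1}{2357}} = -7 + \frac{1}{\frac{57440091}{2357}} = -7 + \frac{2357}{57440091} = - \frac{402078280}{57440091} \approx -7.0$)
$\frac{-477 + w}{P + J} = \frac{-477 - \frac{402078280}{57440091}}{\sqrt{2271} - 564} = - \frac{27801001687}{57440091 \left(-564 + \sqrt{2271}\right)}$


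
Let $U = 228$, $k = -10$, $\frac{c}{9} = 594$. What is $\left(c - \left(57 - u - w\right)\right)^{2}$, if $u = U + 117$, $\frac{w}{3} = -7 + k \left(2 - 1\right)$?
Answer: $31169889$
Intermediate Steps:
$c = 5346$ ($c = 9 \cdot 594 = 5346$)
$w = -51$ ($w = 3 \left(-7 - 10 \left(2 - 1\right)\right) = 3 \left(-7 - 10\right) = 3 \left(-17\right) = -51$)
$u = 345$ ($u = 228 + 117 = 345$)
$\left(c - \left(57 - u - w\right)\right)^{2} = \left(5346 + \left(\left(-51 + 345\right) - 57\right)\right)^{2} = \left(5346 + \left(294 - 57\right)\right)^{2} = \left(5346 + 237\right)^{2} = 5583^{2} = 31169889$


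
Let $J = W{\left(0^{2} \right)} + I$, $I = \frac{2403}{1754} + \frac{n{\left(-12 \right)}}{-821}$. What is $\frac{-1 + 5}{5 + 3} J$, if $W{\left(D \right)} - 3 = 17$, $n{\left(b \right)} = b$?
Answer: $\frac{30794591}{2880068} \approx 10.692$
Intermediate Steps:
$W{\left(D \right)} = 20$ ($W{\left(D \right)} = 3 + 17 = 20$)
$I = \frac{1993911}{1440034}$ ($I = \frac{2403}{1754} - \frac{12}{-821} = 2403 \cdot \frac{1}{1754} - - \frac{12}{821} = \frac{2403}{1754} + \frac{12}{821} = \frac{1993911}{1440034} \approx 1.3846$)
$J = \frac{30794591}{1440034}$ ($J = 20 + \frac{1993911}{1440034} = \frac{30794591}{1440034} \approx 21.385$)
$\frac{-1 + 5}{5 + 3} J = \frac{-1 + 5}{5 + 3} \cdot \frac{30794591}{1440034} = \frac{4}{8} \cdot \frac{30794591}{1440034} = 4 \cdot \frac{1}{8} \cdot \frac{30794591}{1440034} = \frac{1}{2} \cdot \frac{30794591}{1440034} = \frac{30794591}{2880068}$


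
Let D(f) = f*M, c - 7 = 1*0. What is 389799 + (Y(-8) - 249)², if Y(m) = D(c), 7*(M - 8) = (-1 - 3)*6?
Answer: 436888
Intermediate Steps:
c = 7 (c = 7 + 1*0 = 7 + 0 = 7)
M = 32/7 (M = 8 + ((-1 - 3)*6)/7 = 8 + (-4*6)/7 = 8 + (⅐)*(-24) = 8 - 24/7 = 32/7 ≈ 4.5714)
D(f) = 32*f/7 (D(f) = f*(32/7) = 32*f/7)
Y(m) = 32 (Y(m) = (32/7)*7 = 32)
389799 + (Y(-8) - 249)² = 389799 + (32 - 249)² = 389799 + (-217)² = 389799 + 47089 = 436888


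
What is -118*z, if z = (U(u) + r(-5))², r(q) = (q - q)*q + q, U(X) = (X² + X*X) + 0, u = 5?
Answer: -238950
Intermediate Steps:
U(X) = 2*X² (U(X) = (X² + X²) + 0 = 2*X² + 0 = 2*X²)
r(q) = q (r(q) = 0*q + q = 0 + q = q)
z = 2025 (z = (2*5² - 5)² = (2*25 - 5)² = (50 - 5)² = 45² = 2025)
-118*z = -118*2025 = -238950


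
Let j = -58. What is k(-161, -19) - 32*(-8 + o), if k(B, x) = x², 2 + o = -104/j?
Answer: 18085/29 ≈ 623.62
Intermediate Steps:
o = -6/29 (o = -2 - 104/(-58) = -2 - 104*(-1/58) = -2 + 52/29 = -6/29 ≈ -0.20690)
k(-161, -19) - 32*(-8 + o) = (-19)² - 32*(-8 - 6/29) = 361 - 32*(-238/29) = 361 + 7616/29 = 18085/29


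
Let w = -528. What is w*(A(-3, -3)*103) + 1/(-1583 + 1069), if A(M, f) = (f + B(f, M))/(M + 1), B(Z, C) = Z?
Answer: -83860129/514 ≈ -1.6315e+5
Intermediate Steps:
A(M, f) = 2*f/(1 + M) (A(M, f) = (f + f)/(M + 1) = (2*f)/(1 + M) = 2*f/(1 + M))
w*(A(-3, -3)*103) + 1/(-1583 + 1069) = -528*2*(-3)/(1 - 3)*103 + 1/(-1583 + 1069) = -528*2*(-3)/(-2)*103 + 1/(-514) = -528*2*(-3)*(-½)*103 - 1/514 = -1584*103 - 1/514 = -528*309 - 1/514 = -163152 - 1/514 = -83860129/514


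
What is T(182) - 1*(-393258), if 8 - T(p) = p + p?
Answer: 392902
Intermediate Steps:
T(p) = 8 - 2*p (T(p) = 8 - (p + p) = 8 - 2*p)
T(182) - 1*(-393258) = (8 - 2*182) - 1*(-393258) = (8 - 364) + 393258 = -356 + 393258 = 392902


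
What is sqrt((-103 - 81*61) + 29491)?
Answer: sqrt(24447) ≈ 156.36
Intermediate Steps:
sqrt((-103 - 81*61) + 29491) = sqrt((-103 - 4941) + 29491) = sqrt(-5044 + 29491) = sqrt(24447)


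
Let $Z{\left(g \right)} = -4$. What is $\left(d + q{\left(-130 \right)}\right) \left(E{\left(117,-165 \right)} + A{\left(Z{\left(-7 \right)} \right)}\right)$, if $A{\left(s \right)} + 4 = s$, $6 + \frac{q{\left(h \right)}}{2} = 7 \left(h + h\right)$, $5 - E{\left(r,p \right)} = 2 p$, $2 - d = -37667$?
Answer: $11123559$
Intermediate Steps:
$d = 37669$ ($d = 2 - -37667 = 2 + 37667 = 37669$)
$E{\left(r,p \right)} = 5 - 2 p$
$q{\left(h \right)} = -12 + 28 h$ ($q{\left(h \right)} = -12 + 2 \cdot 7 \left(h + h\right) = -12 + 2 \cdot 7 \cdot 2 h = -12 + 2 \cdot 14 h = -12 + 28 h$)
$A{\left(s \right)} = -4 + s$
$\left(d + q{\left(-130 \right)}\right) \left(E{\left(117,-165 \right)} + A{\left(Z{\left(-7 \right)} \right)}\right) = \left(37669 + \left(-12 + 28 \left(-130\right)\right)\right) \left(\left(5 - -330\right) - 8\right) = \left(37669 - 3652\right) \left(\left(5 + 330\right) - 8\right) = \left(37669 - 3652\right) \left(335 - 8\right) = 34017 \cdot 327 = 11123559$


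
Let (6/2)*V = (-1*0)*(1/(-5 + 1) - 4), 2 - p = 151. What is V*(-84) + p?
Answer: -149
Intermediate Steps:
p = -149 (p = 2 - 1*151 = 2 - 151 = -149)
V = 0 (V = ((-1*0)*(1/(-5 + 1) - 4))/3 = (0*(1/(-4) - 4))/3 = (0*(-¼ - 4))/3 = (0*(-17/4))/3 = (⅓)*0 = 0)
V*(-84) + p = 0*(-84) - 149 = 0 - 149 = -149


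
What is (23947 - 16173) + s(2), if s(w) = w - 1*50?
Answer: 7726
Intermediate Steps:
s(w) = -50 + w (s(w) = w - 50 = -50 + w)
(23947 - 16173) + s(2) = (23947 - 16173) + (-50 + 2) = 7774 - 48 = 7726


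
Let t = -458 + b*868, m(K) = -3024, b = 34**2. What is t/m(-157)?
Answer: -501475/1512 ≈ -331.66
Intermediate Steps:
b = 1156
t = 1002950 (t = -458 + 1156*868 = -458 + 1003408 = 1002950)
t/m(-157) = 1002950/(-3024) = 1002950*(-1/3024) = -501475/1512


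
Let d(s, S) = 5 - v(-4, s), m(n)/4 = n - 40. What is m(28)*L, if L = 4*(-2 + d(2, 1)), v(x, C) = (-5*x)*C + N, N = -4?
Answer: 6336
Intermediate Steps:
v(x, C) = -4 - 5*C*x (v(x, C) = (-5*x)*C - 4 = -5*C*x - 4 = -4 - 5*C*x)
m(n) = -160 + 4*n (m(n) = 4*(n - 40) = 4*(-40 + n) = -160 + 4*n)
d(s, S) = 9 - 20*s (d(s, S) = 5 - (-4 - 5*s*(-4)) = 5 - (-4 + 20*s) = 5 + (4 - 20*s) = 9 - 20*s)
L = -132 (L = 4*(-2 + (9 - 20*2)) = 4*(-2 + (9 - 40)) = 4*(-2 - 31) = 4*(-33) = -132)
m(28)*L = (-160 + 4*28)*(-132) = (-160 + 112)*(-132) = -48*(-132) = 6336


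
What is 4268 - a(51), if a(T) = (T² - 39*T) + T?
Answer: 3605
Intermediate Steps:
a(T) = T² - 38*T
4268 - a(51) = 4268 - 51*(-38 + 51) = 4268 - 51*13 = 4268 - 1*663 = 4268 - 663 = 3605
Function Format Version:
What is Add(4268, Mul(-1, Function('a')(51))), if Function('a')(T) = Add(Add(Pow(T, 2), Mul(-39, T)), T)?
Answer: 3605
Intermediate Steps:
Function('a')(T) = Add(Pow(T, 2), Mul(-38, T))
Add(4268, Mul(-1, Function('a')(51))) = Add(4268, Mul(-1, Mul(51, Add(-38, 51)))) = Add(4268, Mul(-1, Mul(51, 13))) = Add(4268, Mul(-1, 663)) = Add(4268, -663) = 3605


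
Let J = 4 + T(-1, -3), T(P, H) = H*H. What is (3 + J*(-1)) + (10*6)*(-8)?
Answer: -490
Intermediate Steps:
T(P, H) = H**2
J = 13 (J = 4 + (-3)**2 = 4 + 9 = 13)
(3 + J*(-1)) + (10*6)*(-8) = (3 + 13*(-1)) + (10*6)*(-8) = (3 - 13) + 60*(-8) = -10 - 480 = -490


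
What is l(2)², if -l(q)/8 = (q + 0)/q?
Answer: 64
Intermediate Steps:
l(q) = -8 (l(q) = -8*(q + 0)/q = -8*q/q = -8*1 = -8)
l(2)² = (-8)² = 64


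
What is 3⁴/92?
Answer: 81/92 ≈ 0.88043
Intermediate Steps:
3⁴/92 = 81*(1/92) = 81/92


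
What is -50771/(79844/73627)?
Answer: -3738116417/79844 ≈ -46818.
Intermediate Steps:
-50771/(79844/73627) = -50771/(79844*(1/73627)) = -50771/79844/73627 = -50771*73627/79844 = -3738116417/79844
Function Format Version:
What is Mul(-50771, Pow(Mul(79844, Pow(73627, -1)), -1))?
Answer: Rational(-3738116417, 79844) ≈ -46818.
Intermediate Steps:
Mul(-50771, Pow(Mul(79844, Pow(73627, -1)), -1)) = Mul(-50771, Pow(Mul(79844, Rational(1, 73627)), -1)) = Mul(-50771, Pow(Rational(79844, 73627), -1)) = Mul(-50771, Rational(73627, 79844)) = Rational(-3738116417, 79844)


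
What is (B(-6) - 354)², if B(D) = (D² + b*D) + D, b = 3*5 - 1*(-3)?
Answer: 186624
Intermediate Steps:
b = 18 (b = 15 + 3 = 18)
B(D) = D² + 19*D (B(D) = (D² + 18*D) + D = D² + 19*D)
(B(-6) - 354)² = (-6*(19 - 6) - 354)² = (-6*13 - 354)² = (-78 - 354)² = (-432)² = 186624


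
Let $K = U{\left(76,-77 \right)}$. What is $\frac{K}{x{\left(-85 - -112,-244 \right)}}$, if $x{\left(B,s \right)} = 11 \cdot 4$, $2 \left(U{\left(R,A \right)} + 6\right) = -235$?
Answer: $- \frac{247}{88} \approx -2.8068$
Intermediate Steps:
$U{\left(R,A \right)} = - \frac{247}{2}$ ($U{\left(R,A \right)} = -6 + \frac{1}{2} \left(-235\right) = -6 - \frac{235}{2} = - \frac{247}{2}$)
$x{\left(B,s \right)} = 44$
$K = - \frac{247}{2} \approx -123.5$
$\frac{K}{x{\left(-85 - -112,-244 \right)}} = - \frac{247}{2 \cdot 44} = \left(- \frac{247}{2}\right) \frac{1}{44} = - \frac{247}{88}$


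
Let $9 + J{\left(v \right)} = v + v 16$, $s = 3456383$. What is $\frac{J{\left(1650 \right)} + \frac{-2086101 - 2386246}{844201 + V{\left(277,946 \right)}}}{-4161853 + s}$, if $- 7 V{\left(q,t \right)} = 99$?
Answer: $- \frac{165671599199}{4168839514760} \approx -0.03974$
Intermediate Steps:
$V{\left(q,t \right)} = - \frac{99}{7}$ ($V{\left(q,t \right)} = \left(- \frac{1}{7}\right) 99 = - \frac{99}{7}$)
$J{\left(v \right)} = -9 + 17 v$ ($J{\left(v \right)} = -9 + \left(v + v 16\right) = -9 + \left(v + 16 v\right) = -9 + 17 v$)
$\frac{J{\left(1650 \right)} + \frac{-2086101 - 2386246}{844201 + V{\left(277,946 \right)}}}{-4161853 + s} = \frac{\left(-9 + 17 \cdot 1650\right) + \frac{-2086101 - 2386246}{844201 - \frac{99}{7}}}{-4161853 + 3456383} = \frac{\left(-9 + 28050\right) - \frac{4472347}{\frac{5909308}{7}}}{-705470} = \left(28041 - \frac{31306429}{5909308}\right) \left(- \frac{1}{705470}\right) = \frac{165671599199}{5909308} \left(- \frac{1}{705470}\right) = - \frac{165671599199}{4168839514760}$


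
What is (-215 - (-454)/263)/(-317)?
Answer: 56091/83371 ≈ 0.67279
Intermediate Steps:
(-215 - (-454)/263)/(-317) = (-215 - (-454)/263)*(-1/317) = (-215 - 1*(-454/263))*(-1/317) = (-215 + 454/263)*(-1/317) = -56091/263*(-1/317) = 56091/83371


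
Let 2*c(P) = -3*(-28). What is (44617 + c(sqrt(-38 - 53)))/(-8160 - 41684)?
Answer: -2627/2932 ≈ -0.89598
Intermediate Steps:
c(P) = 42 (c(P) = (-3*(-28))/2 = (1/2)*84 = 42)
(44617 + c(sqrt(-38 - 53)))/(-8160 - 41684) = (44617 + 42)/(-8160 - 41684) = 44659/(-49844) = 44659*(-1/49844) = -2627/2932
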